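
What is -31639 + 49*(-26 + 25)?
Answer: -31688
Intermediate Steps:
-31639 + 49*(-26 + 25) = -31639 + 49*(-1) = -31639 - 49 = -31688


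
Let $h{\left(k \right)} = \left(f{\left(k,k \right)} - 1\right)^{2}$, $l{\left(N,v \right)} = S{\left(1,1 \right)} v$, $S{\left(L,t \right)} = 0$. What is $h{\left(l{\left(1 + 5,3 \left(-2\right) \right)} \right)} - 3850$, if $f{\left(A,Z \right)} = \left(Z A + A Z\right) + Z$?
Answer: $-3849$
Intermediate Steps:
$f{\left(A,Z \right)} = Z + 2 A Z$ ($f{\left(A,Z \right)} = \left(A Z + A Z\right) + Z = 2 A Z + Z = Z + 2 A Z$)
$l{\left(N,v \right)} = 0$ ($l{\left(N,v \right)} = 0 v = 0$)
$h{\left(k \right)} = \left(-1 + k \left(1 + 2 k\right)\right)^{2}$ ($h{\left(k \right)} = \left(k \left(1 + 2 k\right) - 1\right)^{2} = \left(-1 + k \left(1 + 2 k\right)\right)^{2}$)
$h{\left(l{\left(1 + 5,3 \left(-2\right) \right)} \right)} - 3850 = \left(-1 + 0 \left(1 + 2 \cdot 0\right)\right)^{2} - 3850 = \left(-1 + 0 \left(1 + 0\right)\right)^{2} - 3850 = \left(-1 + 0 \cdot 1\right)^{2} - 3850 = \left(-1 + 0\right)^{2} - 3850 = \left(-1\right)^{2} - 3850 = 1 - 3850 = -3849$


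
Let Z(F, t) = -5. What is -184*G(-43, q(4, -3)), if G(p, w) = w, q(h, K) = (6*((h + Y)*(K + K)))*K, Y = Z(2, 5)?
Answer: 19872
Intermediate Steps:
Y = -5
q(h, K) = 12*K²*(-5 + h) (q(h, K) = (6*((h - 5)*(K + K)))*K = (6*((-5 + h)*(2*K)))*K = (6*(2*K*(-5 + h)))*K = (12*K*(-5 + h))*K = 12*K²*(-5 + h))
-184*G(-43, q(4, -3)) = -2208*(-3)²*(-5 + 4) = -2208*9*(-1) = -184*(-108) = 19872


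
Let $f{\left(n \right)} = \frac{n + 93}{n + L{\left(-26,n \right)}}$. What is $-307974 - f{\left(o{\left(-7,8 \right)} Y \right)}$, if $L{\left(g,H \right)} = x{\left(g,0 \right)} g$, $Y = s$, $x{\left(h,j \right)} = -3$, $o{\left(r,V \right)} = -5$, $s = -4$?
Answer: $- \frac{30181565}{98} \approx -3.0798 \cdot 10^{5}$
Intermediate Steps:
$Y = -4$
$L{\left(g,H \right)} = - 3 g$
$f{\left(n \right)} = \frac{93 + n}{78 + n}$ ($f{\left(n \right)} = \frac{n + 93}{n - -78} = \frac{93 + n}{n + 78} = \frac{93 + n}{78 + n}$)
$-307974 - f{\left(o{\left(-7,8 \right)} Y \right)} = -307974 - \frac{93 - -20}{78 - -20} = -307974 - \frac{93 + 20}{78 + 20} = -307974 - \frac{1}{98} \cdot 113 = -307974 - \frac{113}{98} = - \frac{30181565}{98}$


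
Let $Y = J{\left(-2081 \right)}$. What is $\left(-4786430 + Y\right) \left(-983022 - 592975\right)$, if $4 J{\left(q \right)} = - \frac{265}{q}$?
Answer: $\frac{62791255527950835}{8324} \approx 7.5434 \cdot 10^{12}$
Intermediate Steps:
$J{\left(q \right)} = - \frac{265}{4 q}$ ($J{\left(q \right)} = \frac{\left(-265\right) \frac{1}{q}}{4} = - \frac{265}{4 q}$)
$Y = \frac{265}{8324}$ ($Y = - \frac{265}{4 \left(-2081\right)} = \left(- \frac{265}{4}\right) \left(- \frac{1}{2081}\right) = \frac{265}{8324} \approx 0.031836$)
$\left(-4786430 + Y\right) \left(-983022 - 592975\right) = \left(-4786430 + \frac{265}{8324}\right) \left(-983022 - 592975\right) = \left(- \frac{39842243055}{8324}\right) \left(-1575997\right) = \frac{62791255527950835}{8324}$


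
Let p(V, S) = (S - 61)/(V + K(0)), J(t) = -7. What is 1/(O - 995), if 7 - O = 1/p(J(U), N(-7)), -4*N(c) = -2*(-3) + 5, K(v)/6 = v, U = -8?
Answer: -255/251968 ≈ -0.0010120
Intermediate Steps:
K(v) = 6*v
N(c) = -11/4 (N(c) = -(-2*(-3) + 5)/4 = -(6 + 5)/4 = -¼*11 = -11/4)
p(V, S) = (-61 + S)/V (p(V, S) = (S - 61)/(V + 6*0) = (-61 + S)/(V + 0) = (-61 + S)/V)
O = 1757/255 (O = 7 - 1/((-61 - 11/4)/(-7)) = 7 - 1/((-⅐*(-255/4))) = 7 - 1/255/28 = 7 - 1*28/255 = 7 - 28/255 = 1757/255 ≈ 6.8902)
1/(O - 995) = 1/(1757/255 - 995) = 1/(-251968/255) = -255/251968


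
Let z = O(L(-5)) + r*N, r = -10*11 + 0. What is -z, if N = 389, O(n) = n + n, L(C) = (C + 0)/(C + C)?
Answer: 42789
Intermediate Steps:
L(C) = ½ (L(C) = C/((2*C)) = C*(1/(2*C)) = ½)
O(n) = 2*n
r = -110 (r = -110 + 0 = -110)
z = -42789 (z = 2*(½) - 110*389 = 1 - 42790 = -42789)
-z = -1*(-42789) = 42789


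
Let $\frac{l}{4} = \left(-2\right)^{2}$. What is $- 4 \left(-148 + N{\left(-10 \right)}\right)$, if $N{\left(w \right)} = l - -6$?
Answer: $504$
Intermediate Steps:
$l = 16$ ($l = 4 \left(-2\right)^{2} = 4 \cdot 4 = 16$)
$N{\left(w \right)} = 22$ ($N{\left(w \right)} = 16 - -6 = 16 + 6 = 22$)
$- 4 \left(-148 + N{\left(-10 \right)}\right) = - 4 \left(-148 + 22\right) = \left(-4\right) \left(-126\right) = 504$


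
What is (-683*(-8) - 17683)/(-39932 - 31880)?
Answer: 12219/71812 ≈ 0.17015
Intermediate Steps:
(-683*(-8) - 17683)/(-39932 - 31880) = (5464 - 17683)/(-71812) = -12219*(-1/71812) = 12219/71812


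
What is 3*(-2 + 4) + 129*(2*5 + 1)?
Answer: 1425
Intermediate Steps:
3*(-2 + 4) + 129*(2*5 + 1) = 3*2 + 129*(10 + 1) = 6 + 129*11 = 6 + 1419 = 1425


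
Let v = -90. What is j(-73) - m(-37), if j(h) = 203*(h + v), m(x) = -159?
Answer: -32930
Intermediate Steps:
j(h) = -18270 + 203*h (j(h) = 203*(h - 90) = 203*(-90 + h) = -18270 + 203*h)
j(-73) - m(-37) = (-18270 + 203*(-73)) - 1*(-159) = (-18270 - 14819) + 159 = -33089 + 159 = -32930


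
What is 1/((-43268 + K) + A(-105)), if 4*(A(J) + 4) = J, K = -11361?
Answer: -4/218637 ≈ -1.8295e-5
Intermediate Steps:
A(J) = -4 + J/4
1/((-43268 + K) + A(-105)) = 1/((-43268 - 11361) + (-4 + (¼)*(-105))) = 1/(-54629 + (-4 - 105/4)) = 1/(-54629 - 121/4) = 1/(-218637/4) = -4/218637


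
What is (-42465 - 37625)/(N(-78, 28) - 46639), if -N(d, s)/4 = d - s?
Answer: 16018/9243 ≈ 1.7330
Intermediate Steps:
N(d, s) = -4*d + 4*s (N(d, s) = -4*(d - s) = -4*d + 4*s)
(-42465 - 37625)/(N(-78, 28) - 46639) = (-42465 - 37625)/((-4*(-78) + 4*28) - 46639) = -80090/((312 + 112) - 46639) = -80090/(424 - 46639) = -80090/(-46215) = -80090*(-1/46215) = 16018/9243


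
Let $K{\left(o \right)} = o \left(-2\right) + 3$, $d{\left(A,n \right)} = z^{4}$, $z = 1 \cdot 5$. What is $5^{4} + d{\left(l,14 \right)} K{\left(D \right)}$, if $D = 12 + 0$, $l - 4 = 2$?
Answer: $-12500$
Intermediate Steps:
$l = 6$ ($l = 4 + 2 = 6$)
$z = 5$
$d{\left(A,n \right)} = 625$ ($d{\left(A,n \right)} = 5^{4} = 625$)
$D = 12$
$K{\left(o \right)} = 3 - 2 o$ ($K{\left(o \right)} = - 2 o + 3 = 3 - 2 o$)
$5^{4} + d{\left(l,14 \right)} K{\left(D \right)} = 5^{4} + 625 \left(3 - 24\right) = 625 + 625 \left(3 - 24\right) = 625 + 625 \left(-21\right) = 625 - 13125 = -12500$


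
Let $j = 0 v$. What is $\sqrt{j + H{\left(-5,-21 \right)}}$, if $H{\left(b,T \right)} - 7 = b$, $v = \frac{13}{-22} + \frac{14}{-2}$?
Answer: $\sqrt{2} \approx 1.4142$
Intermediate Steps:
$v = - \frac{167}{22}$ ($v = 13 \left(- \frac{1}{22}\right) + 14 \left(- \frac{1}{2}\right) = - \frac{13}{22} - 7 = - \frac{167}{22} \approx -7.5909$)
$H{\left(b,T \right)} = 7 + b$
$j = 0$ ($j = 0 \left(- \frac{167}{22}\right) = 0$)
$\sqrt{j + H{\left(-5,-21 \right)}} = \sqrt{0 + \left(7 - 5\right)} = \sqrt{0 + 2} = \sqrt{2}$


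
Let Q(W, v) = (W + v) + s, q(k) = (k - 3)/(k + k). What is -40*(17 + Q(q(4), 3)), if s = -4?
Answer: -645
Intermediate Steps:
q(k) = (-3 + k)/(2*k) (q(k) = (-3 + k)/((2*k)) = (-3 + k)*(1/(2*k)) = (-3 + k)/(2*k))
Q(W, v) = -4 + W + v (Q(W, v) = (W + v) - 4 = -4 + W + v)
-40*(17 + Q(q(4), 3)) = -40*(17 + (-4 + (½)*(-3 + 4)/4 + 3)) = -40*(17 + (-4 + (½)*(¼)*1 + 3)) = -40*(17 + (-4 + ⅛ + 3)) = -40*(17 - 7/8) = -40*129/8 = -645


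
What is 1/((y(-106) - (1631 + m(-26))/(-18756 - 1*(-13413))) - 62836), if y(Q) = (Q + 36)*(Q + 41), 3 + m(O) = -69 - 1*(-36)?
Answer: -5343/311420503 ≈ -1.7157e-5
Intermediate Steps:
m(O) = -36 (m(O) = -3 + (-69 - 1*(-36)) = -3 + (-69 + 36) = -3 - 33 = -36)
y(Q) = (36 + Q)*(41 + Q)
1/((y(-106) - (1631 + m(-26))/(-18756 - 1*(-13413))) - 62836) = 1/(((1476 + (-106)² + 77*(-106)) - (1631 - 36)/(-18756 - 1*(-13413))) - 62836) = 1/(((1476 + 11236 - 8162) - 1595/(-18756 + 13413)) - 62836) = 1/((4550 - 1595/(-5343)) - 62836) = 1/((4550 - 1595*(-1)/5343) - 62836) = 1/((4550 - 1*(-1595/5343)) - 62836) = 1/((4550 + 1595/5343) - 62836) = 1/(24312245/5343 - 62836) = 1/(-311420503/5343) = -5343/311420503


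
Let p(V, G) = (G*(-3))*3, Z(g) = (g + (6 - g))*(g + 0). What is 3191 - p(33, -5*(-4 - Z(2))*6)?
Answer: 7511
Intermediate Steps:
Z(g) = 6*g
p(V, G) = -9*G (p(V, G) = -3*G*3 = -9*G)
3191 - p(33, -5*(-4 - Z(2))*6) = 3191 - (-9)*-5*(-4 - 6*2)*6 = 3191 - (-9)*-5*(-4 - 1*12)*6 = 3191 - (-9)*-5*(-4 - 12)*6 = 3191 - (-9)*-5*(-16)*6 = 3191 - (-9)*80*6 = 3191 - (-9)*480 = 3191 - 1*(-4320) = 3191 + 4320 = 7511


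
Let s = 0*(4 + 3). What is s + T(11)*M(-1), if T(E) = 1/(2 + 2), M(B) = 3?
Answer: ¾ ≈ 0.75000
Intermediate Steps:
T(E) = ¼ (T(E) = 1/4 = ¼)
s = 0 (s = 0*7 = 0)
s + T(11)*M(-1) = 0 + (¼)*3 = 0 + ¾ = ¾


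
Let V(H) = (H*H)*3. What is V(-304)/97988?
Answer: 69312/24497 ≈ 2.8294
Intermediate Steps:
V(H) = 3*H² (V(H) = H²*3 = 3*H²)
V(-304)/97988 = (3*(-304)²)/97988 = (3*92416)*(1/97988) = 277248*(1/97988) = 69312/24497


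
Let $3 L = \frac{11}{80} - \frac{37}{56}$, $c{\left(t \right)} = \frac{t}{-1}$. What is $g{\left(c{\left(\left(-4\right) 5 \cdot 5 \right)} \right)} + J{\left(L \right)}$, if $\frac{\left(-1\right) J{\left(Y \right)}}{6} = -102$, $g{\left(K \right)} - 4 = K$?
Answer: $716$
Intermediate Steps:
$c{\left(t \right)} = - t$ ($c{\left(t \right)} = t \left(-1\right) = - t$)
$L = - \frac{293}{1680}$ ($L = \frac{\frac{11}{80} - \frac{37}{56}}{3} = \frac{1}{3} \left(- \frac{293}{560}\right) = - \frac{293}{1680} \approx -0.1744$)
$g{\left(K \right)} = 4 + K$
$J{\left(Y \right)} = 612$ ($J{\left(Y \right)} = \left(-6\right) \left(-102\right) = 612$)
$g{\left(c{\left(\left(-4\right) 5 \cdot 5 \right)} \right)} + J{\left(L \right)} = \left(4 - \left(-4\right) 5 \cdot 5\right) + 612 = \left(4 - \left(-20\right) 5\right) + 612 = \left(4 - -100\right) + 612 = \left(4 + 100\right) + 612 = 104 + 612 = 716$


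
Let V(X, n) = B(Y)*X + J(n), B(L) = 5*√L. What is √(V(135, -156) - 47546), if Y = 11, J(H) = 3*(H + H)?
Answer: √(-48482 + 675*√11) ≈ 215.04*I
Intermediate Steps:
J(H) = 6*H (J(H) = 3*(2*H) = 6*H)
V(X, n) = 6*n + 5*X*√11 (V(X, n) = (5*√11)*X + 6*n = 5*X*√11 + 6*n = 6*n + 5*X*√11)
√(V(135, -156) - 47546) = √((6*(-156) + 5*135*√11) - 47546) = √((-936 + 675*√11) - 47546) = √(-48482 + 675*√11)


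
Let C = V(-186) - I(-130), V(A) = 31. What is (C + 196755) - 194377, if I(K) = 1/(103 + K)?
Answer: 65044/27 ≈ 2409.0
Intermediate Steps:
C = 838/27 (C = 31 - 1/(103 - 130) = 31 - 1/(-27) = 31 - 1*(-1/27) = 31 + 1/27 = 838/27 ≈ 31.037)
(C + 196755) - 194377 = (838/27 + 196755) - 194377 = 5313223/27 - 194377 = 65044/27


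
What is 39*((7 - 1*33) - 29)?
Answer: -2145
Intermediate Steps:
39*((7 - 1*33) - 29) = 39*((7 - 33) - 29) = 39*(-26 - 29) = 39*(-55) = -2145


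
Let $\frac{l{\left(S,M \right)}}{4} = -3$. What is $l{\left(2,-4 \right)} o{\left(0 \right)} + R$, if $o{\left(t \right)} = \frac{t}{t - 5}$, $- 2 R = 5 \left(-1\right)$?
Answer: $\frac{5}{2} \approx 2.5$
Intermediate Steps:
$l{\left(S,M \right)} = -12$ ($l{\left(S,M \right)} = 4 \left(-3\right) = -12$)
$R = \frac{5}{2}$ ($R = - \frac{5 \left(-1\right)}{2} = \left(- \frac{1}{2}\right) \left(-5\right) = \frac{5}{2} \approx 2.5$)
$o{\left(t \right)} = \frac{t}{-5 + t}$
$l{\left(2,-4 \right)} o{\left(0 \right)} + R = - 12 \frac{0}{-5 + 0} + \frac{5}{2} = - 12 \frac{0}{-5} + \frac{5}{2} = - 12 \cdot 0 \left(- \frac{1}{5}\right) + \frac{5}{2} = \left(-12\right) 0 + \frac{5}{2} = 0 + \frac{5}{2} = \frac{5}{2}$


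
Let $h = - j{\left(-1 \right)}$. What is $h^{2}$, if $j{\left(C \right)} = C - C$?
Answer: $0$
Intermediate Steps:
$j{\left(C \right)} = 0$
$h = 0$ ($h = \left(-1\right) 0 = 0$)
$h^{2} = 0^{2} = 0$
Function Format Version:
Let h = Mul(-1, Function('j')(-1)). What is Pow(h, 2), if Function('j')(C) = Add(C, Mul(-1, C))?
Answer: 0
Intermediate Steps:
Function('j')(C) = 0
h = 0 (h = Mul(-1, 0) = 0)
Pow(h, 2) = Pow(0, 2) = 0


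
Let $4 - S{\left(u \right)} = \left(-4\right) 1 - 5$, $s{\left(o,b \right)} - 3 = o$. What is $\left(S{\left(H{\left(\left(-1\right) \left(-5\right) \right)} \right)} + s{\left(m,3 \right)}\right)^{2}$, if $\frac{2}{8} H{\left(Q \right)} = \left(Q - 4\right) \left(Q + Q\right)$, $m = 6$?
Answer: $484$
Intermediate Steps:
$s{\left(o,b \right)} = 3 + o$
$H{\left(Q \right)} = 8 Q \left(-4 + Q\right)$ ($H{\left(Q \right)} = 4 \left(Q - 4\right) \left(Q + Q\right) = 4 \left(-4 + Q\right) 2 Q = 4 \cdot 2 Q \left(-4 + Q\right) = 8 Q \left(-4 + Q\right)$)
$S{\left(u \right)} = 13$ ($S{\left(u \right)} = 4 - \left(\left(-4\right) 1 - 5\right) = 4 - \left(-4 - 5\right) = 4 - -9 = 4 + 9 = 13$)
$\left(S{\left(H{\left(\left(-1\right) \left(-5\right) \right)} \right)} + s{\left(m,3 \right)}\right)^{2} = \left(13 + \left(3 + 6\right)\right)^{2} = \left(13 + 9\right)^{2} = 22^{2} = 484$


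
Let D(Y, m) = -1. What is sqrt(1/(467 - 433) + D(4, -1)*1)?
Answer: I*sqrt(1122)/34 ≈ 0.98518*I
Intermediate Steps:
sqrt(1/(467 - 433) + D(4, -1)*1) = sqrt(1/(467 - 433) - 1*1) = sqrt(1/34 - 1) = sqrt(-33/34) = I*sqrt(1122)/34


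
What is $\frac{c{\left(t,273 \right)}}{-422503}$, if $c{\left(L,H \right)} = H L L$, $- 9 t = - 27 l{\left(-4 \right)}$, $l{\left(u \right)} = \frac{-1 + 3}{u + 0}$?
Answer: $- \frac{2457}{1690012} \approx -0.0014538$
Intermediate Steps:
$l{\left(u \right)} = \frac{2}{u}$
$t = - \frac{3}{2}$ ($t = - \frac{\left(-27\right) \frac{2}{-4}}{9} = - \frac{\left(-27\right) 2 \left(- \frac{1}{4}\right)}{9} = - \frac{\left(-27\right) \left(- \frac{1}{2}\right)}{9} = \left(- \frac{1}{9}\right) \frac{27}{2} = - \frac{3}{2} \approx -1.5$)
$c{\left(L,H \right)} = H L^{2}$
$\frac{c{\left(t,273 \right)}}{-422503} = \frac{273 \left(- \frac{3}{2}\right)^{2}}{-422503} = 273 \cdot \frac{9}{4} \left(- \frac{1}{422503}\right) = \frac{2457}{4} \left(- \frac{1}{422503}\right) = - \frac{2457}{1690012}$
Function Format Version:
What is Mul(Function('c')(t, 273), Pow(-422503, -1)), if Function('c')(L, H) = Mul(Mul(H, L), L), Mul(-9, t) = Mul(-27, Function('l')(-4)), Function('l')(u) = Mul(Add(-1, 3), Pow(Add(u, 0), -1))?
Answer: Rational(-2457, 1690012) ≈ -0.0014538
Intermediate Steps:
Function('l')(u) = Mul(2, Pow(u, -1))
t = Rational(-3, 2) (t = Mul(Rational(-1, 9), Mul(-27, Mul(2, Pow(-4, -1)))) = Mul(Rational(-1, 9), Mul(-27, Mul(2, Rational(-1, 4)))) = Mul(Rational(-1, 9), Mul(-27, Rational(-1, 2))) = Mul(Rational(-1, 9), Rational(27, 2)) = Rational(-3, 2) ≈ -1.5000)
Function('c')(L, H) = Mul(H, Pow(L, 2))
Mul(Function('c')(t, 273), Pow(-422503, -1)) = Mul(Mul(273, Pow(Rational(-3, 2), 2)), Pow(-422503, -1)) = Mul(Mul(273, Rational(9, 4)), Rational(-1, 422503)) = Mul(Rational(2457, 4), Rational(-1, 422503)) = Rational(-2457, 1690012)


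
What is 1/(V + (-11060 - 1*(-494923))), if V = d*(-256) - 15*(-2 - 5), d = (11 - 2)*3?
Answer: 1/477056 ≈ 2.0962e-6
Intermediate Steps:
d = 27 (d = 9*3 = 27)
V = -6807 (V = 27*(-256) - 15*(-2 - 5) = -6912 - 15*(-7) = -6912 + 105 = -6807)
1/(V + (-11060 - 1*(-494923))) = 1/(-6807 + (-11060 - 1*(-494923))) = 1/(-6807 + (-11060 + 494923)) = 1/(-6807 + 483863) = 1/477056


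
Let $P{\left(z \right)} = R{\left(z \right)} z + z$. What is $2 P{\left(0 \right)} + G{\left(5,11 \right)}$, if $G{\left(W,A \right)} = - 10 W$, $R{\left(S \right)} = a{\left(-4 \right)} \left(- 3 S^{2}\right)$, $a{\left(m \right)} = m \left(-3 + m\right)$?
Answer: $-50$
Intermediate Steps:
$R{\left(S \right)} = - 84 S^{2}$ ($R{\left(S \right)} = - 4 \left(-3 - 4\right) \left(- 3 S^{2}\right) = \left(-4\right) \left(-7\right) \left(- 3 S^{2}\right) = 28 \left(- 3 S^{2}\right) = - 84 S^{2}$)
$P{\left(z \right)} = z - 84 z^{3}$ ($P{\left(z \right)} = - 84 z^{2} z + z = - 84 z^{3} + z = z - 84 z^{3}$)
$2 P{\left(0 \right)} + G{\left(5,11 \right)} = 2 \left(0 - 84 \cdot 0^{3}\right) - 50 = 2 \left(0 - 0\right) - 50 = 2 \left(0 + 0\right) - 50 = 2 \cdot 0 - 50 = 0 - 50 = -50$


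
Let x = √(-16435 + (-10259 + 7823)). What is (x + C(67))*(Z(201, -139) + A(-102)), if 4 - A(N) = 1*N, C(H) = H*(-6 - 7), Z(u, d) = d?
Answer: 28743 - 33*I*√18871 ≈ 28743.0 - 4533.3*I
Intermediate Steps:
C(H) = -13*H (C(H) = H*(-13) = -13*H)
x = I*√18871 (x = √(-16435 - 2436) = √(-18871) = I*√18871 ≈ 137.37*I)
A(N) = 4 - N
(x + C(67))*(Z(201, -139) + A(-102)) = (I*√18871 - 13*67)*(-139 + (4 - 1*(-102))) = (I*√18871 - 871)*(-139 + (4 + 102)) = (-871 + I*√18871)*(-139 + 106) = (-871 + I*√18871)*(-33) = 28743 - 33*I*√18871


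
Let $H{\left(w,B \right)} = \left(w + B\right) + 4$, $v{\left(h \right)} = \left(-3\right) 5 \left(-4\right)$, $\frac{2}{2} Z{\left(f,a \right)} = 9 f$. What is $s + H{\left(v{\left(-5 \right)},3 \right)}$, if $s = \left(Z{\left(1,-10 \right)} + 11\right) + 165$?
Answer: $252$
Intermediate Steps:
$Z{\left(f,a \right)} = 9 f$
$v{\left(h \right)} = 60$ ($v{\left(h \right)} = \left(-15\right) \left(-4\right) = 60$)
$H{\left(w,B \right)} = 4 + B + w$ ($H{\left(w,B \right)} = \left(B + w\right) + 4 = 4 + B + w$)
$s = 185$ ($s = \left(9 \cdot 1 + 11\right) + 165 = \left(9 + 11\right) + 165 = 20 + 165 = 185$)
$s + H{\left(v{\left(-5 \right)},3 \right)} = 185 + \left(4 + 3 + 60\right) = 185 + 67 = 252$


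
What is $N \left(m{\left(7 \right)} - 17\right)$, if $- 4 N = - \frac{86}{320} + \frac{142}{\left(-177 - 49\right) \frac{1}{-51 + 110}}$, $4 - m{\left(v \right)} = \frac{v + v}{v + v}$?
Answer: $- \frac{4725693}{36160} \approx -130.69$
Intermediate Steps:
$m{\left(v \right)} = 3$ ($m{\left(v \right)} = 4 - \frac{v + v}{v + v} = 4 - \frac{2 v}{2 v} = 4 - 2 v \frac{1}{2 v} = 4 - 1 = 3$)
$N = \frac{675099}{72320}$ ($N = - \frac{- \frac{86}{320} + \frac{142}{\left(-177 - 49\right) \frac{1}{-51 + 110}}}{4} = - \frac{\left(-86\right) \frac{1}{320} + \frac{142}{\left(-226\right) \frac{1}{59}}}{4} = - \frac{- \frac{43}{160} + \frac{142}{\left(-226\right) \frac{1}{59}}}{4} = - \frac{- \frac{43}{160} + \frac{142}{- \frac{226}{59}}}{4} = - \frac{- \frac{43}{160} + 142 \left(- \frac{59}{226}\right)}{4} = - \frac{- \frac{43}{160} - \frac{4189}{113}}{4} = \left(- \frac{1}{4}\right) \left(- \frac{675099}{18080}\right) = \frac{675099}{72320} \approx 9.3349$)
$N \left(m{\left(7 \right)} - 17\right) = \frac{675099 \left(3 - 17\right)}{72320} = \frac{675099}{72320} \left(-14\right) = - \frac{4725693}{36160}$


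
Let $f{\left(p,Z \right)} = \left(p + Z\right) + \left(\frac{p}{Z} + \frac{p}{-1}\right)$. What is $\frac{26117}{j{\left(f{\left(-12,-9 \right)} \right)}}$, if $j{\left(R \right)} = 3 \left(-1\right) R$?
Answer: $\frac{26117}{23} \approx 1135.5$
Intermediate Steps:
$f{\left(p,Z \right)} = Z + \frac{p}{Z}$ ($f{\left(p,Z \right)} = \left(Z + p\right) + \left(\frac{p}{Z} + p \left(-1\right)\right) = \left(Z + p\right) - \left(p - \frac{p}{Z}\right) = Z + \frac{p}{Z}$)
$j{\left(R \right)} = - 3 R$
$\frac{26117}{j{\left(f{\left(-12,-9 \right)} \right)}} = \frac{26117}{\left(-3\right) \left(-9 - \frac{12}{-9}\right)} = \frac{26117}{\left(-3\right) \left(-9 - - \frac{4}{3}\right)} = \frac{26117}{\left(-3\right) \left(-9 + \frac{4}{3}\right)} = \frac{26117}{\left(-3\right) \left(- \frac{23}{3}\right)} = \frac{26117}{23}$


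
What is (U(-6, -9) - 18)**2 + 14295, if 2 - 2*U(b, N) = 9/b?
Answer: 232945/16 ≈ 14559.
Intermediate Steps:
U(b, N) = 1 - 9/(2*b)
(U(-6, -9) - 18)**2 + 14295 = ((-9/2 - 6)/(-6) - 18)**2 + 14295 = (-1/6*(-21/2) - 18)**2 + 14295 = (7/4 - 18)**2 + 14295 = (-65/4)**2 + 14295 = 4225/16 + 14295 = 232945/16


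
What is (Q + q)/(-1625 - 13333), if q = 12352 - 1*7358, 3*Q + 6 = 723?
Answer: -5233/14958 ≈ -0.34985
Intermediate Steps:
Q = 239 (Q = -2 + (⅓)*723 = -2 + 241 = 239)
q = 4994 (q = 12352 - 7358 = 4994)
(Q + q)/(-1625 - 13333) = (239 + 4994)/(-1625 - 13333) = 5233/(-14958) = 5233*(-1/14958) = -5233/14958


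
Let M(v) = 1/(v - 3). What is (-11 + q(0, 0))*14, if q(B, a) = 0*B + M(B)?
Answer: -476/3 ≈ -158.67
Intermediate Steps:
M(v) = 1/(-3 + v)
q(B, a) = 1/(-3 + B) (q(B, a) = 0*B + 1/(-3 + B) = 0 + 1/(-3 + B) = 1/(-3 + B))
(-11 + q(0, 0))*14 = (-11 + 1/(-3 + 0))*14 = (-11 + 1/(-3))*14 = (-11 - ⅓)*14 = -34/3*14 = -476/3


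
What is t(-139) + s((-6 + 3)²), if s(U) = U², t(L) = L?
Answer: -58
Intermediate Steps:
t(-139) + s((-6 + 3)²) = -139 + ((-6 + 3)²)² = -139 + ((-3)²)² = -139 + 9² = -139 + 81 = -58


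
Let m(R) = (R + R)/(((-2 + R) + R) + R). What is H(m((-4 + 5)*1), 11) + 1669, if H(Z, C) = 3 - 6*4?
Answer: 1648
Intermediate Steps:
m(R) = 2*R/(-2 + 3*R) (m(R) = (2*R)/((-2 + 2*R) + R) = (2*R)/(-2 + 3*R) = 2*R/(-2 + 3*R))
H(Z, C) = -21 (H(Z, C) = 3 - 24 = -21)
H(m((-4 + 5)*1), 11) + 1669 = -21 + 1669 = 1648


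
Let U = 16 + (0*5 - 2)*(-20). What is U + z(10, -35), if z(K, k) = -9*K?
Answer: -34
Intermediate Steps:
U = 56 (U = 16 + (0 - 2)*(-20) = 16 - 2*(-20) = 16 + 40 = 56)
U + z(10, -35) = 56 - 9*10 = 56 - 90 = -34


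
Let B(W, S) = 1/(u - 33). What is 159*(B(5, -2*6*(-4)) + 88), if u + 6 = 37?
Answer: 27825/2 ≈ 13913.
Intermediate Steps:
u = 31 (u = -6 + 37 = 31)
B(W, S) = -½ (B(W, S) = 1/(31 - 33) = 1/(-2) = -½)
159*(B(5, -2*6*(-4)) + 88) = 159*(-½ + 88) = 159*(175/2) = 27825/2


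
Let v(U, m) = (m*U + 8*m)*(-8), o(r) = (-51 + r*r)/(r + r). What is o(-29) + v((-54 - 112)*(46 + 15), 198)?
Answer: 464780053/29 ≈ 1.6027e+7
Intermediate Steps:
o(r) = (-51 + r²)/(2*r) (o(r) = (-51 + r²)/((2*r)) = (-51 + r²)*(1/(2*r)) = (-51 + r²)/(2*r))
v(U, m) = -64*m - 8*U*m (v(U, m) = (U*m + 8*m)*(-8) = (8*m + U*m)*(-8) = -64*m - 8*U*m)
o(-29) + v((-54 - 112)*(46 + 15), 198) = (½)*(-51 + (-29)²)/(-29) - 8*198*(8 + (-54 - 112)*(46 + 15)) = (½)*(-1/29)*(-51 + 841) - 8*198*(8 - 166*61) = (½)*(-1/29)*790 - 8*198*(8 - 10126) = -395/29 - 8*198*(-10118) = -395/29 + 16026912 = 464780053/29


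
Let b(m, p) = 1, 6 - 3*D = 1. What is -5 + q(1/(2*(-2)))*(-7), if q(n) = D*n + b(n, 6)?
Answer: -109/12 ≈ -9.0833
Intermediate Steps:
D = 5/3 (D = 2 - ⅓*1 = 2 - ⅓ = 5/3 ≈ 1.6667)
q(n) = 1 + 5*n/3 (q(n) = 5*n/3 + 1 = 1 + 5*n/3)
-5 + q(1/(2*(-2)))*(-7) = -5 + (1 + 5/(3*((2*(-2)))))*(-7) = -5 + (1 + (5/3)/(-4))*(-7) = -5 + (1 + (5/3)*(-¼))*(-7) = -5 + (1 - 5/12)*(-7) = -5 + (7/12)*(-7) = -5 - 49/12 = -109/12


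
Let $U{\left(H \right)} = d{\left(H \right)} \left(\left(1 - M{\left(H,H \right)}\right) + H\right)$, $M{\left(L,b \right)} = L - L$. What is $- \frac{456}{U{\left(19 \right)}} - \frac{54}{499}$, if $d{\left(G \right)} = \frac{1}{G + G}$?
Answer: $- \frac{2161938}{2495} \approx -866.51$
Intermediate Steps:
$M{\left(L,b \right)} = 0$
$d{\left(G \right)} = \frac{1}{2 G}$
$U{\left(H \right)} = \frac{1 + H}{2 H}$ ($U{\left(H \right)} = \frac{1}{2 H} \left(\left(1 - 0\right) + H\right) = \frac{1}{2 H} \left(\left(1 + 0\right) + H\right) = \frac{1}{2 H} \left(1 + H\right) = \frac{1 + H}{2 H}$)
$- \frac{456}{U{\left(19 \right)}} - \frac{54}{499} = - \frac{456}{\frac{1}{2} \cdot \frac{1}{19} \left(1 + 19\right)} - \frac{54}{499} = - \frac{456}{\frac{1}{2} \cdot \frac{1}{19} \cdot 20} - \frac{54}{499} = - \frac{456}{\frac{10}{19}} - \frac{54}{499} = \left(-456\right) \frac{19}{10} - \frac{54}{499} = - \frac{4332}{5} - \frac{54}{499} = - \frac{2161938}{2495}$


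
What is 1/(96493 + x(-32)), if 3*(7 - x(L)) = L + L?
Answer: 3/289564 ≈ 1.0360e-5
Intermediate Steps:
x(L) = 7 - 2*L/3 (x(L) = 7 - (L + L)/3 = 7 - 2*L/3)
1/(96493 + x(-32)) = 1/(96493 + (7 - 2/3*(-32))) = 1/(96493 + (7 + 64/3)) = 1/(96493 + 85/3) = 1/(289564/3) = 3/289564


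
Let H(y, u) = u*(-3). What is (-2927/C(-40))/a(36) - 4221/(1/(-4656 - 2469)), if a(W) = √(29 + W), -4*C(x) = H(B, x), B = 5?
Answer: 30074625 + 2927*√65/1950 ≈ 3.0075e+7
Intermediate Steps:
H(y, u) = -3*u
C(x) = 3*x/4 (C(x) = -(-3)*x/4 = 3*x/4)
(-2927/C(-40))/a(36) - 4221/(1/(-4656 - 2469)) = (-2927/((¾)*(-40)))/(√(29 + 36)) - 4221/(1/(-4656 - 2469)) = (-2927/(-30))/(√65) - 4221/(1/(-7125)) = (-2927*(-1/30))*(√65/65) - 4221/(-1/7125) = 2927*(√65/65)/30 - 4221*(-7125) = 2927*√65/1950 + 30074625 = 30074625 + 2927*√65/1950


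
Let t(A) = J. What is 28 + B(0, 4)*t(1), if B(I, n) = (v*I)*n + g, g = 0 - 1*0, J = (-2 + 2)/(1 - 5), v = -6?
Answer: 28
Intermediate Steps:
J = 0 (J = 0/(-4) = 0*(-1/4) = 0)
t(A) = 0
g = 0 (g = 0 + 0 = 0)
B(I, n) = -6*I*n (B(I, n) = (-6*I)*n + 0 = -6*I*n + 0 = -6*I*n)
28 + B(0, 4)*t(1) = 28 - 6*0*4*0 = 28 + 0*0 = 28 + 0 = 28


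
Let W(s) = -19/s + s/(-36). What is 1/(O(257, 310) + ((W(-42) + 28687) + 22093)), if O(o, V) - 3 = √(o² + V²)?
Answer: 22396017/1137301683820 - 441*√162149/1137301683820 ≈ 1.9536e-5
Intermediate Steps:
O(o, V) = 3 + √(V² + o²) (O(o, V) = 3 + √(o² + V²) = 3 + √(V² + o²))
W(s) = -19/s - s/36 (W(s) = -19/s + s*(-1/36) = -19/s - s/36)
1/(O(257, 310) + ((W(-42) + 28687) + 22093)) = 1/((3 + √(310² + 257²)) + (((-19/(-42) - 1/36*(-42)) + 28687) + 22093)) = 1/((3 + √(96100 + 66049)) + (((-19*(-1/42) + 7/6) + 28687) + 22093)) = 1/((3 + √162149) + (((19/42 + 7/6) + 28687) + 22093)) = 1/((3 + √162149) + ((34/21 + 28687) + 22093)) = 1/((3 + √162149) + (602461/21 + 22093)) = 1/((3 + √162149) + 1066414/21) = 1/(1066477/21 + √162149)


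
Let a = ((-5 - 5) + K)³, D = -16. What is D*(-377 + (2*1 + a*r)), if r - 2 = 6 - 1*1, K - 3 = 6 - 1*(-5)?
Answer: -1168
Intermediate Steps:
K = 14 (K = 3 + (6 - 1*(-5)) = 3 + (6 + 5) = 3 + 11 = 14)
r = 7 (r = 2 + (6 - 1*1) = 2 + (6 - 1) = 2 + 5 = 7)
a = 64 (a = ((-5 - 5) + 14)³ = (-10 + 14)³ = 4³ = 64)
D*(-377 + (2*1 + a*r)) = -16*(-377 + (2*1 + 64*7)) = -16*(-377 + (2 + 448)) = -16*(-377 + 450) = -16*73 = -1168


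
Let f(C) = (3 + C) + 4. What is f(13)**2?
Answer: 400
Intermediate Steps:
f(C) = 7 + C
f(13)**2 = (7 + 13)**2 = 20**2 = 400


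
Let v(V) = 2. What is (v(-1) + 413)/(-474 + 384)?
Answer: -83/18 ≈ -4.6111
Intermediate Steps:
(v(-1) + 413)/(-474 + 384) = (2 + 413)/(-474 + 384) = 415/(-90) = 415*(-1/90) = -83/18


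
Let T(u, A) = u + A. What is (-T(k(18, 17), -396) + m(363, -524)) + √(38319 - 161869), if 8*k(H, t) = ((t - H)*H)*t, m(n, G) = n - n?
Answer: 1737/4 + 5*I*√4942 ≈ 434.25 + 351.5*I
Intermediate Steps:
m(n, G) = 0
k(H, t) = H*t*(t - H)/8 (k(H, t) = (((t - H)*H)*t)/8 = ((H*(t - H))*t)/8 = (H*t*(t - H))/8 = H*t*(t - H)/8)
T(u, A) = A + u
(-T(k(18, 17), -396) + m(363, -524)) + √(38319 - 161869) = (-(-396 + (⅛)*18*17*(17 - 1*18)) + 0) + √(38319 - 161869) = (-(-396 + (⅛)*18*17*(17 - 18)) + 0) + √(-123550) = (-(-396 + (⅛)*18*17*(-1)) + 0) + 5*I*√4942 = (-(-396 - 153/4) + 0) + 5*I*√4942 = (-1*(-1737/4) + 0) + 5*I*√4942 = (1737/4 + 0) + 5*I*√4942 = 1737/4 + 5*I*√4942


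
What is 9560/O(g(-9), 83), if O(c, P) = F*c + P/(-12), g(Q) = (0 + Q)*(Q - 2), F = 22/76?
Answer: 2179680/4957 ≈ 439.72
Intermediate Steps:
F = 11/38 (F = 22*(1/76) = 11/38 ≈ 0.28947)
g(Q) = Q*(-2 + Q)
O(c, P) = -P/12 + 11*c/38 (O(c, P) = 11*c/38 + P/(-12) = 11*c/38 + P*(-1/12) = 11*c/38 - P/12 = -P/12 + 11*c/38)
9560/O(g(-9), 83) = 9560/(-1/12*83 + 11*(-9*(-2 - 9))/38) = 9560/(-83/12 + 11*(-9*(-11))/38) = 9560/(-83/12 + (11/38)*99) = 9560/(-83/12 + 1089/38) = 9560/(4957/228) = 9560*(228/4957) = 2179680/4957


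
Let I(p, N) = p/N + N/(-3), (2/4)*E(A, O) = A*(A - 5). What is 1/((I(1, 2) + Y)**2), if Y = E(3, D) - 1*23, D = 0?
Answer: 36/44521 ≈ 0.00080861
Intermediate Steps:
E(A, O) = 2*A*(-5 + A) (E(A, O) = 2*(A*(A - 5)) = 2*(A*(-5 + A)) = 2*A*(-5 + A))
I(p, N) = -N/3 + p/N (I(p, N) = p/N + N*(-1/3) = p/N - N/3 = -N/3 + p/N)
Y = -35 (Y = 2*3*(-5 + 3) - 1*23 = 2*3*(-2) - 23 = -12 - 23 = -35)
1/((I(1, 2) + Y)**2) = 1/(((-1/3*2 + 1/2) - 35)**2) = 1/(((-2/3 + 1*(1/2)) - 35)**2) = 1/(((-2/3 + 1/2) - 35)**2) = 1/((-1/6 - 35)**2) = 1/((-211/6)**2) = 1/(44521/36) = 36/44521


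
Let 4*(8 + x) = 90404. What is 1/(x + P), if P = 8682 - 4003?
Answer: 1/27272 ≈ 3.6668e-5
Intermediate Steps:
P = 4679
x = 22593 (x = -8 + (¼)*90404 = -8 + 22601 = 22593)
1/(x + P) = 1/(22593 + 4679) = 1/27272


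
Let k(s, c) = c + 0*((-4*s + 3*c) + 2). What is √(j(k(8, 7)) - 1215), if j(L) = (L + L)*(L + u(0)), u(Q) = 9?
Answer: I*√991 ≈ 31.48*I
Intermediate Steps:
k(s, c) = c (k(s, c) = c + 0*(2 - 4*s + 3*c) = c + 0 = c)
j(L) = 2*L*(9 + L) (j(L) = (L + L)*(L + 9) = (2*L)*(9 + L) = 2*L*(9 + L))
√(j(k(8, 7)) - 1215) = √(2*7*(9 + 7) - 1215) = √(2*7*16 - 1215) = √(224 - 1215) = √(-991) = I*√991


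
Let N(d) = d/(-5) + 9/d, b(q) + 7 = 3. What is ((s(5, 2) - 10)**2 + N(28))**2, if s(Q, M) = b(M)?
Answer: 712943401/19600 ≈ 36375.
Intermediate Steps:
b(q) = -4 (b(q) = -7 + 3 = -4)
s(Q, M) = -4
N(d) = 9/d - d/5 (N(d) = d*(-1/5) + 9/d = -d/5 + 9/d = 9/d - d/5)
((s(5, 2) - 10)**2 + N(28))**2 = ((-4 - 10)**2 + (9/28 - 1/5*28))**2 = ((-14)**2 + (9*(1/28) - 28/5))**2 = (196 + (9/28 - 28/5))**2 = (196 - 739/140)**2 = (26701/140)**2 = 712943401/19600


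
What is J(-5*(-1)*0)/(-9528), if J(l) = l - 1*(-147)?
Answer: -49/3176 ≈ -0.015428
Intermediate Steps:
J(l) = 147 + l (J(l) = l + 147 = 147 + l)
J(-5*(-1)*0)/(-9528) = (147 - 5*(-1)*0)/(-9528) = (147 + 5*0)*(-1/9528) = (147 + 0)*(-1/9528) = 147*(-1/9528) = -49/3176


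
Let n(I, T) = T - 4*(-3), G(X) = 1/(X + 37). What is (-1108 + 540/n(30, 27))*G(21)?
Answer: -7112/377 ≈ -18.865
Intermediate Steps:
G(X) = 1/(37 + X)
n(I, T) = 12 + T (n(I, T) = T + 12 = 12 + T)
(-1108 + 540/n(30, 27))*G(21) = (-1108 + 540/(12 + 27))/(37 + 21) = (-1108 + 540/39)/58 = (-1108 + 540*(1/39))*(1/58) = (-1108 + 180/13)*(1/58) = -14224/13*1/58 = -7112/377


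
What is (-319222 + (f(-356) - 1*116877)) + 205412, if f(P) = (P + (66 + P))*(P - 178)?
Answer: 114277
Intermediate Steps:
f(P) = (-178 + P)*(66 + 2*P) (f(P) = (66 + 2*P)*(-178 + P) = (-178 + P)*(66 + 2*P))
(-319222 + (f(-356) - 1*116877)) + 205412 = (-319222 + ((-11748 - 290*(-356) + 2*(-356)²) - 1*116877)) + 205412 = (-319222 + ((-11748 + 103240 + 2*126736) - 116877)) + 205412 = (-319222 + ((-11748 + 103240 + 253472) - 116877)) + 205412 = (-319222 + (344964 - 116877)) + 205412 = (-319222 + 228087) + 205412 = -91135 + 205412 = 114277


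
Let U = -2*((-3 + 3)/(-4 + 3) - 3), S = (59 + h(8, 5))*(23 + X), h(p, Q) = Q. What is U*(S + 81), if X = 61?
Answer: 32742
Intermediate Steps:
S = 5376 (S = (59 + 5)*(23 + 61) = 64*84 = 5376)
U = 6 (U = -2*(0/(-1) - 3) = -2*(0*(-1) - 3) = -2*(0 - 3) = -2*(-3) = 6)
U*(S + 81) = 6*(5376 + 81) = 6*5457 = 32742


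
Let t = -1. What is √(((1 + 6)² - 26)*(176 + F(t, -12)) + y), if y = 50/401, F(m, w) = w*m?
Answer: √695323574/401 ≈ 65.758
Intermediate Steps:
F(m, w) = m*w
y = 50/401 (y = 50*(1/401) = 50/401 ≈ 0.12469)
√(((1 + 6)² - 26)*(176 + F(t, -12)) + y) = √(((1 + 6)² - 26)*(176 - 1*(-12)) + 50/401) = √((7² - 26)*(176 + 12) + 50/401) = √((49 - 26)*188 + 50/401) = √(23*188 + 50/401) = √(4324 + 50/401) = √(1733974/401) = √695323574/401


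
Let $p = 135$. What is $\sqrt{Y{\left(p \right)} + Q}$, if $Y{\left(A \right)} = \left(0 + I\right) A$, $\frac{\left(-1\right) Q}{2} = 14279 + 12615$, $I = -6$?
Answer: $i \sqrt{54598} \approx 233.66 i$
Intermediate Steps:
$Q = -53788$ ($Q = - 2 \left(14279 + 12615\right) = \left(-2\right) 26894 = -53788$)
$Y{\left(A \right)} = - 6 A$ ($Y{\left(A \right)} = \left(0 - 6\right) A = - 6 A$)
$\sqrt{Y{\left(p \right)} + Q} = \sqrt{\left(-6\right) 135 - 53788} = \sqrt{-810 - 53788} = \sqrt{-54598} = i \sqrt{54598}$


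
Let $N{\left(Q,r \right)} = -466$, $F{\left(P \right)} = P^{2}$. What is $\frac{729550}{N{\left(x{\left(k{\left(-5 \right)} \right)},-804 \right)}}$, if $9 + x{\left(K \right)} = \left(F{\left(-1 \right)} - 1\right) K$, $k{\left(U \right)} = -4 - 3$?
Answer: $- \frac{364775}{233} \approx -1565.6$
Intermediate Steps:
$k{\left(U \right)} = -7$
$x{\left(K \right)} = -9$ ($x{\left(K \right)} = -9 + \left(\left(-1\right)^{2} - 1\right) K = -9 + \left(1 - 1\right) K = -9 + 0 K = -9 + 0 = -9$)
$\frac{729550}{N{\left(x{\left(k{\left(-5 \right)} \right)},-804 \right)}} = \frac{729550}{-466} = 729550 \left(- \frac{1}{466}\right) = - \frac{364775}{233}$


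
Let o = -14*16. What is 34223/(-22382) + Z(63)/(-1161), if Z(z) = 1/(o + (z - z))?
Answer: -4450073945/2910376224 ≈ -1.5290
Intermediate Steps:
o = -224
Z(z) = -1/224 (Z(z) = 1/(-224 + (z - z)) = 1/(-224 + 0) = 1/(-224) = -1/224)
34223/(-22382) + Z(63)/(-1161) = 34223/(-22382) - 1/224/(-1161) = 34223*(-1/22382) - 1/224*(-1/1161) = -34223/22382 + 1/260064 = -4450073945/2910376224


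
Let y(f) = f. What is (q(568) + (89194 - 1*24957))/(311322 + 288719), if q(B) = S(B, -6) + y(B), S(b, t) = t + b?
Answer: 65367/600041 ≈ 0.10894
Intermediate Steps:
S(b, t) = b + t
q(B) = -6 + 2*B (q(B) = (B - 6) + B = (-6 + B) + B = -6 + 2*B)
(q(568) + (89194 - 1*24957))/(311322 + 288719) = ((-6 + 2*568) + (89194 - 1*24957))/(311322 + 288719) = ((-6 + 1136) + (89194 - 24957))/600041 = (1130 + 64237)*(1/600041) = 65367*(1/600041) = 65367/600041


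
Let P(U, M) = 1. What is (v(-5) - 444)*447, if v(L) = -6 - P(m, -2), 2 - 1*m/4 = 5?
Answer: -201597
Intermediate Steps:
m = -12 (m = 8 - 4*5 = 8 - 20 = -12)
v(L) = -7 (v(L) = -6 - 1*1 = -6 - 1 = -7)
(v(-5) - 444)*447 = (-7 - 444)*447 = -451*447 = -201597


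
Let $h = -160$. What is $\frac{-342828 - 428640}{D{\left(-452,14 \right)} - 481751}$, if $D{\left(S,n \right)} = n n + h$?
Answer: $\frac{771468}{481715} \approx 1.6015$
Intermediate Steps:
$D{\left(S,n \right)} = -160 + n^{2}$ ($D{\left(S,n \right)} = n n - 160 = n^{2} - 160 = -160 + n^{2}$)
$\frac{-342828 - 428640}{D{\left(-452,14 \right)} - 481751} = \frac{-342828 - 428640}{\left(-160 + 14^{2}\right) - 481751} = - \frac{771468}{\left(-160 + 196\right) - 481751} = - \frac{771468}{36 - 481751} = - \frac{771468}{-481715} = \left(-771468\right) \left(- \frac{1}{481715}\right) = \frac{771468}{481715}$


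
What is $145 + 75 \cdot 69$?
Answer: $5320$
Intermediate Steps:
$145 + 75 \cdot 69 = 145 + 5175 = 5320$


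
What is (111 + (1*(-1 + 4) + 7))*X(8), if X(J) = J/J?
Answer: 121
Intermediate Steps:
X(J) = 1
(111 + (1*(-1 + 4) + 7))*X(8) = (111 + (1*(-1 + 4) + 7))*1 = (111 + (1*3 + 7))*1 = (111 + (3 + 7))*1 = (111 + 10)*1 = 121*1 = 121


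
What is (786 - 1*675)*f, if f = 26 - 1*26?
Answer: 0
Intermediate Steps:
f = 0 (f = 26 - 26 = 0)
(786 - 1*675)*f = (786 - 1*675)*0 = (786 - 675)*0 = 111*0 = 0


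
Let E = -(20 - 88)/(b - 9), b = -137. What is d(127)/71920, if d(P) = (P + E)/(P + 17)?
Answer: 3079/252007680 ≈ 1.2218e-5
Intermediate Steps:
E = -34/73 (E = -(20 - 88)/(-137 - 9) = -(-68)/(-146) = -(-68)*(-1)/146 = -1*34/73 = -34/73 ≈ -0.46575)
d(P) = (-34/73 + P)/(17 + P) (d(P) = (P - 34/73)/(P + 17) = (-34/73 + P)/(17 + P))
d(127)/71920 = ((-34/73 + 127)/(17 + 127))/71920 = ((9237/73)/144)*(1/71920) = ((1/144)*(9237/73))*(1/71920) = (3079/3504)*(1/71920) = 3079/252007680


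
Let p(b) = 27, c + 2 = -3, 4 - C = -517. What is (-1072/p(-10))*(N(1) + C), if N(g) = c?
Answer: -184384/9 ≈ -20487.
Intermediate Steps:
C = 521 (C = 4 - 1*(-517) = 4 + 517 = 521)
c = -5 (c = -2 - 3 = -5)
N(g) = -5
(-1072/p(-10))*(N(1) + C) = (-1072/27)*(-5 + 521) = -1072*1/27*516 = -1072/27*516 = -184384/9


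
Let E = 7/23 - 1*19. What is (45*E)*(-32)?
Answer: 619200/23 ≈ 26922.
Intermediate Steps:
E = -430/23 (E = 7*(1/23) - 19 = 7/23 - 19 = -430/23 ≈ -18.696)
(45*E)*(-32) = (45*(-430/23))*(-32) = -19350/23*(-32) = 619200/23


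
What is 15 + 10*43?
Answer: 445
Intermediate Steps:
15 + 10*43 = 15 + 430 = 445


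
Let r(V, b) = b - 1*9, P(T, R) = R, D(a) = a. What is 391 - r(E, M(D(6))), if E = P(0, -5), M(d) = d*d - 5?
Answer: 369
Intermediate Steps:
M(d) = -5 + d² (M(d) = d² - 5 = -5 + d²)
E = -5
r(V, b) = -9 + b (r(V, b) = b - 9 = -9 + b)
391 - r(E, M(D(6))) = 391 - (-9 + (-5 + 6²)) = 391 - (-9 + (-5 + 36)) = 391 - (-9 + 31) = 391 - 1*22 = 391 - 22 = 369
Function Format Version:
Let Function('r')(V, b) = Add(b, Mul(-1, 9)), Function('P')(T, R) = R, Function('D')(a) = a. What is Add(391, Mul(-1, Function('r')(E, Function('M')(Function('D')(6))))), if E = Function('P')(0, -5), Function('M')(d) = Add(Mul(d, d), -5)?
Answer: 369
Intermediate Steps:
Function('M')(d) = Add(-5, Pow(d, 2)) (Function('M')(d) = Add(Pow(d, 2), -5) = Add(-5, Pow(d, 2)))
E = -5
Function('r')(V, b) = Add(-9, b) (Function('r')(V, b) = Add(b, -9) = Add(-9, b))
Add(391, Mul(-1, Function('r')(E, Function('M')(Function('D')(6))))) = Add(391, Mul(-1, Add(-9, Add(-5, Pow(6, 2))))) = Add(391, Mul(-1, Add(-9, Add(-5, 36)))) = Add(391, Mul(-1, Add(-9, 31))) = Add(391, Mul(-1, 22)) = Add(391, -22) = 369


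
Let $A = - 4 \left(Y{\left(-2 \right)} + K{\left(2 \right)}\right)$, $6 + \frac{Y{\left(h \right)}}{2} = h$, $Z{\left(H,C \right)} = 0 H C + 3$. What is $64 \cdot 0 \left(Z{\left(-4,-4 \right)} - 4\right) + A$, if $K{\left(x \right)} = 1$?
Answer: $60$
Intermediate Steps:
$Z{\left(H,C \right)} = 3$ ($Z{\left(H,C \right)} = 0 C + 3 = 0 + 3 = 3$)
$Y{\left(h \right)} = -12 + 2 h$
$A = 60$ ($A = - 4 \left(\left(-12 + 2 \left(-2\right)\right) + 1\right) = - 4 \left(\left(-12 - 4\right) + 1\right) = - 4 \left(-16 + 1\right) = \left(-4\right) \left(-15\right) = 60$)
$64 \cdot 0 \left(Z{\left(-4,-4 \right)} - 4\right) + A = 64 \cdot 0 \left(3 - 4\right) + 60 = 64 \cdot 0 \left(-1\right) + 60 = 64 \cdot 0 + 60 = 0 + 60 = 60$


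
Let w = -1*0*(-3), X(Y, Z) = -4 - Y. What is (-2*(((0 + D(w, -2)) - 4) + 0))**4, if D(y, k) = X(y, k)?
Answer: 65536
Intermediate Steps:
w = 0 (w = 0*(-3) = 0)
D(y, k) = -4 - y
(-2*(((0 + D(w, -2)) - 4) + 0))**4 = (-2*(((0 + (-4 - 1*0)) - 4) + 0))**4 = (-2*(((0 + (-4 + 0)) - 4) + 0))**4 = (-2*(((0 - 4) - 4) + 0))**4 = (-2*((-4 - 4) + 0))**4 = (-2*(-8 + 0))**4 = (-2*(-8))**4 = 16**4 = 65536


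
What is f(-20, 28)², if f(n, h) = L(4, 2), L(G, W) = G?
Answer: 16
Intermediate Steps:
f(n, h) = 4
f(-20, 28)² = 4² = 16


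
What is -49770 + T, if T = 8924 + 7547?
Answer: -33299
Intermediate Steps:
T = 16471
-49770 + T = -49770 + 16471 = -33299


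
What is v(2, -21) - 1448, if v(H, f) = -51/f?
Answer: -10119/7 ≈ -1445.6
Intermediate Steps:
v(2, -21) - 1448 = -51/(-21) - 1448 = -51*(-1/21) - 1448 = 17/7 - 1448 = -10119/7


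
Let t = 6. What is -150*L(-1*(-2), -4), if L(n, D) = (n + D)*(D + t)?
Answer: 600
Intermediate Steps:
L(n, D) = (6 + D)*(D + n) (L(n, D) = (n + D)*(D + 6) = (D + n)*(6 + D) = (6 + D)*(D + n))
-150*L(-1*(-2), -4) = -150*((-4)² + 6*(-4) + 6*(-1*(-2)) - (-4)*(-2)) = -150*(16 - 24 + 6*2 - 4*2) = -150*(16 - 24 + 12 - 8) = -150*(-4) = 600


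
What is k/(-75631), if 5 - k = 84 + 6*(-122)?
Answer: -653/75631 ≈ -0.0086340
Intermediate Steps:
k = 653 (k = 5 - (84 + 6*(-122)) = 5 - (84 - 732) = 5 - 1*(-648) = 5 + 648 = 653)
k/(-75631) = 653/(-75631) = 653*(-1/75631) = -653/75631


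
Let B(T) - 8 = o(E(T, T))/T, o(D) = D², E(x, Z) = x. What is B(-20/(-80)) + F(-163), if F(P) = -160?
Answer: -607/4 ≈ -151.75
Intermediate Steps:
B(T) = 8 + T (B(T) = 8 + T²/T = 8 + T)
B(-20/(-80)) + F(-163) = (8 - 20/(-80)) - 160 = (8 - 20*(-1/80)) - 160 = (8 + ¼) - 160 = 33/4 - 160 = -607/4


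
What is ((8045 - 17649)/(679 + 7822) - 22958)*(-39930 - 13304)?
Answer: 10389975867508/8501 ≈ 1.2222e+9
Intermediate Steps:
((8045 - 17649)/(679 + 7822) - 22958)*(-39930 - 13304) = (-9604/8501 - 22958)*(-53234) = -195175562/8501*(-53234) = 10389975867508/8501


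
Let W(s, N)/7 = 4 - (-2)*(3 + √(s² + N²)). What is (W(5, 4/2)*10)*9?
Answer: 6300 + 1260*√29 ≈ 13085.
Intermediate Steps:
W(s, N) = 70 + 14*√(N² + s²) (W(s, N) = 7*(4 - (-2)*(3 + √(s² + N²))) = 7*(4 - (-2)*(3 + √(N² + s²))) = 7*(4 - (-6 - 2*√(N² + s²))) = 7*(4 + (6 + 2*√(N² + s²))) = 7*(10 + 2*√(N² + s²)) = 70 + 14*√(N² + s²))
(W(5, 4/2)*10)*9 = ((70 + 14*√((4/2)² + 5²))*10)*9 = ((70 + 14*√((4*(½))² + 25))*10)*9 = ((70 + 14*√(2² + 25))*10)*9 = ((70 + 14*√(4 + 25))*10)*9 = ((70 + 14*√29)*10)*9 = (700 + 140*√29)*9 = 6300 + 1260*√29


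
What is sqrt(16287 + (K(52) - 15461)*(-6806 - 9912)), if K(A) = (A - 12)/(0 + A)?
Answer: 5*sqrt(10339217) ≈ 16077.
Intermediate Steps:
K(A) = (-12 + A)/A
sqrt(16287 + (K(52) - 15461)*(-6806 - 9912)) = sqrt(16287 + ((-12 + 52)/52 - 15461)*(-6806 - 9912)) = sqrt(16287 + ((1/52)*40 - 15461)*(-16718)) = sqrt(16287 + (10/13 - 15461)*(-16718)) = sqrt(16287 - 200983/13*(-16718)) = sqrt(16287 + 258464138) = sqrt(258480425) = 5*sqrt(10339217)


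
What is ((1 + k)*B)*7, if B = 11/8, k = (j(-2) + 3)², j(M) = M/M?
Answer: 1309/8 ≈ 163.63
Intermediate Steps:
j(M) = 1
k = 16 (k = (1 + 3)² = 4² = 16)
B = 11/8 (B = 11*(⅛) = 11/8 ≈ 1.3750)
((1 + k)*B)*7 = ((1 + 16)*(11/8))*7 = (17*(11/8))*7 = (187/8)*7 = 1309/8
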